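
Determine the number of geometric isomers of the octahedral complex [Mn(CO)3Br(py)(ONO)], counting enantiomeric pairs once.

Systematic placement gives 4 geometric isomers: CO mer (3 arrangements); CO fac (chiral).

4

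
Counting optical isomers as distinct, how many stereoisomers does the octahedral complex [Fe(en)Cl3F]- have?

2

An octahedron has six vertices in three trans pairs; every non-trans pair is cis.
Each en is bidentate and must span two cis positions.
Systematic placement gives 2 geometric isomers: Cl mer; Cl fac.
Each arrangement has an internal mirror plane or centre of symmetry, so none is chiral.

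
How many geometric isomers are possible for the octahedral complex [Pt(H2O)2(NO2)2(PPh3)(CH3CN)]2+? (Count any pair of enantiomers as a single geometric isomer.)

6

An octahedron has six vertices in three trans pairs; every non-trans pair is cis.
The distinct arrangements are (6 in all): H2O cis, NO2 cis (3 arrangements, 2 chiral); H2O cis, NO2 trans; H2O trans, NO2 cis; H2O trans, NO2 trans.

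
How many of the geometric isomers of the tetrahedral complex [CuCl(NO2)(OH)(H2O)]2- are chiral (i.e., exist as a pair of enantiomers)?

1

Only one geometric arrangement is possible; it has no improper symmetry element, so it exists as a pair of enantiomers (2 stereoisomers).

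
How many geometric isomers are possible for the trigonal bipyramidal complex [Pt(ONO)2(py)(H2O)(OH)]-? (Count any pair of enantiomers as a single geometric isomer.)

A trigonal bipyramid has two axial and three equatorial sites, which are chemically inequivalent.
Placing the ligands in turn and identifying arrangements related by rotation or reflection leaves 7 distinct geometric isomers.

7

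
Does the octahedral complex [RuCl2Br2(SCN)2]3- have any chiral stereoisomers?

yes

The distinct arrangements are (5 in all): Cl trans, Br trans, SCN trans; Cl cis, Br trans, SCN cis; Cl cis, Br cis, SCN trans; Cl cis, Br cis, SCN cis (chiral); Cl trans, Br cis, SCN cis.
One of these lacks any improper symmetry element and so occurs as an enantiomeric pair, giving 5 + 1 = 6 stereoisomers in total.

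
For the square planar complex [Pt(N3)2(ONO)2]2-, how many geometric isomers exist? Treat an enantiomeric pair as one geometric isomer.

2

In a square planar complex each vertex has one trans partner and two cis neighbours.
There are 2 geometric isomers: N3 cis; N3 trans.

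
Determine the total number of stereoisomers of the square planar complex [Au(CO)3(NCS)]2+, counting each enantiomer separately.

In a square planar complex each vertex has one trans partner and two cis neighbours.
Only one geometric arrangement is possible.

1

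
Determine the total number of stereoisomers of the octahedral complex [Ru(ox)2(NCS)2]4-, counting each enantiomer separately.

3

An octahedron has six vertices in three trans pairs; every non-trans pair is cis.
Each ox is bidentate and must span two cis positions.
There are 2 geometric isomers: NCS trans; NCS cis (chiral).
One of these lacks any improper symmetry element and so occurs as an enantiomeric pair, giving 2 + 1 = 3 stereoisomers in total.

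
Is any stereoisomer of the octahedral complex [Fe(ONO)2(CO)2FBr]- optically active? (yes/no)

yes

Systematic placement gives 6 geometric isomers: ONO trans, CO cis; ONO cis, CO cis (3 arrangements, 2 chiral); ONO trans, CO trans; ONO cis, CO trans.
Of these, 2 lack any improper symmetry element and so occur as enantiomeric pairs, giving 6 + 2 = 8 stereoisomers in total.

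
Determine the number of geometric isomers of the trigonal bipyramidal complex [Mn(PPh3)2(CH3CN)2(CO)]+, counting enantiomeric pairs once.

5

A trigonal bipyramid has two axial and three equatorial sites, which are chemically inequivalent.
Systematic enumeration (placing each ligand type in turn and discarding arrangements equivalent by rotation or reflection) gives 5 geometric isomers.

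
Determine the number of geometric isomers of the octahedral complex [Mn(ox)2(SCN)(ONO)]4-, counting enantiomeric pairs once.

The six octahedral sites form three mutually perpendicular trans pairs.
Each ox is bidentate and must span two cis positions.
There are 2 geometric isomers: SCN and ONO mutually trans; SCN and ONO mutually cis (chiral).

2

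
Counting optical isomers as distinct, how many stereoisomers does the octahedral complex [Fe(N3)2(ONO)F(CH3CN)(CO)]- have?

15

An octahedron has six vertices in three trans pairs; every non-trans pair is cis.
Systematic enumeration (placing each ligand type in turn and discarding arrangements equivalent by rotation or reflection) gives 9 geometric isomers.
Of these, 6 lack any improper symmetry element and so occur as enantiomeric pairs, giving 9 + 6 = 15 stereoisomers in total.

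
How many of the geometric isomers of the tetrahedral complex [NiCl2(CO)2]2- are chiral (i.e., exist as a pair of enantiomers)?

0

All four vertices of a tetrahedron are equivalent and mutually adjacent, so cis/trans isomerism cannot arise.
Only one geometric arrangement is possible.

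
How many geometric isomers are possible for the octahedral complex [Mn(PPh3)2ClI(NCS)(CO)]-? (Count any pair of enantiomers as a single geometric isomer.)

9

An octahedron has six vertices in three trans pairs; every non-trans pair is cis.
Placing the ligands in turn and identifying arrangements related by rotation or reflection leaves 9 distinct geometric isomers.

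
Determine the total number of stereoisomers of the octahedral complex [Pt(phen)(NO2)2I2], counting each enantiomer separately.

Each phen is bidentate and must span two cis positions.
There are 3 geometric isomers: NO2 cis, I trans; NO2 cis, I cis (chiral); NO2 trans, I cis.
One of these lacks any improper symmetry element and so occurs as an enantiomeric pair, giving 3 + 1 = 4 stereoisomers in total.

4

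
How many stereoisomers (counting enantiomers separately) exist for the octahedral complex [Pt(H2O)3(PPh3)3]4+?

2

An octahedron has six vertices in three trans pairs; every non-trans pair is cis.
Systematic placement gives 2 geometric isomers: H2O mer; H2O fac.
Each arrangement has an internal mirror plane or centre of symmetry, so none is chiral.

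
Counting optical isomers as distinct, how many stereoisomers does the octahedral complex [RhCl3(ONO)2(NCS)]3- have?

3

In an octahedral complex each vertex has one trans partner and four cis neighbours.
Working through the distinct placements yields 3 geometric isomers: Cl mer, ONO trans; Cl mer, ONO cis; Cl fac, ONO cis.
Each arrangement has an internal mirror plane or centre of symmetry, so none is chiral.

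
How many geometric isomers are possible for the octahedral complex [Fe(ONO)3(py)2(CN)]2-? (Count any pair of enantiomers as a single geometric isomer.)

An octahedron has six vertices in three trans pairs; every non-trans pair is cis.
There are 3 geometric isomers: ONO mer, py trans; ONO fac, py cis; ONO mer, py cis.

3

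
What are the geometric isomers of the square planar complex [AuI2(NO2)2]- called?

cis and trans

A square has two trans pairs of vertices; adjacent vertices are cis.
There are 2 geometric isomers: I cis; I trans.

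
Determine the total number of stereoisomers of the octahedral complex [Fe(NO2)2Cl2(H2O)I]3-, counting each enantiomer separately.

In an octahedral complex each vertex has one trans partner and four cis neighbours.
There are 6 geometric isomers: NO2 trans, Cl trans; NO2 cis, Cl trans; NO2 trans, Cl cis; NO2 cis, Cl cis (3 arrangements, 2 chiral).
Of these, 2 lack any improper symmetry element and so occur as enantiomeric pairs, giving 6 + 2 = 8 stereoisomers in total.

8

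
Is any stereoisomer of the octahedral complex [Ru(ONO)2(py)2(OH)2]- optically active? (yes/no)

An octahedron has six vertices in three trans pairs; every non-trans pair is cis.
There are 5 geometric isomers: ONO trans, py trans, OH trans; ONO cis, py cis, OH trans; ONO cis, py trans, OH cis; ONO cis, py cis, OH cis (chiral); ONO trans, py cis, OH cis.
One of these lacks any improper symmetry element and so occurs as an enantiomeric pair, giving 5 + 1 = 6 stereoisomers in total.

yes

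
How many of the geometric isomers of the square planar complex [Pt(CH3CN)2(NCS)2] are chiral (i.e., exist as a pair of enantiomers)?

In a square planar complex each vertex has one trans partner and two cis neighbours.
Working through the distinct placements yields 2 geometric isomers: CH3CN cis; CH3CN trans.
Each arrangement has an internal mirror plane or centre of symmetry, so none is chiral.

0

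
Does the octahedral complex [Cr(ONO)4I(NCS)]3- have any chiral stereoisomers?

In an octahedral complex each vertex has one trans partner and four cis neighbours.
There are 2 geometric isomers: I and NCS mutually trans; I and NCS mutually cis.
Each arrangement has an internal mirror plane or centre of symmetry, so none is chiral.

no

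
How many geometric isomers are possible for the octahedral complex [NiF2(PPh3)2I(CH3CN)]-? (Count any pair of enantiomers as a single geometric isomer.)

In an octahedral complex each vertex has one trans partner and four cis neighbours.
Working through the distinct placements yields 6 geometric isomers: F cis, PPh3 trans; F cis, PPh3 cis (3 arrangements, 2 chiral); F trans, PPh3 trans; F trans, PPh3 cis.

6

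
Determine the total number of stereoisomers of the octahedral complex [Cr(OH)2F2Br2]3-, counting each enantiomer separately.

An octahedron has six vertices in three trans pairs; every non-trans pair is cis.
Working through the distinct placements yields 5 geometric isomers: OH trans, F trans, Br trans; OH cis, F cis, Br trans; OH trans, F cis, Br cis; OH cis, F cis, Br cis (chiral); OH cis, F trans, Br cis.
One of these lacks any improper symmetry element and so occurs as an enantiomeric pair, giving 5 + 1 = 6 stereoisomers in total.

6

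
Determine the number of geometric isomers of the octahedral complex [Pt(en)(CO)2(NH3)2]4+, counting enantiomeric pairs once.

In an octahedral complex each vertex has one trans partner and four cis neighbours.
Each en is bidentate and must span two cis positions.
Working through the distinct placements yields 3 geometric isomers: CO trans, NH3 cis; CO cis, NH3 cis (chiral); CO cis, NH3 trans.

3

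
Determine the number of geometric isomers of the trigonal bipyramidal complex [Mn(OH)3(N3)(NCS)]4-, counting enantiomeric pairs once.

4

In a trigonal bipyramid the two axial positions differ from the three equatorial ones.
The distinct arrangements are (4 in all): N3 axial, NCS axial; N3 axial, NCS equatorial; N3 equatorial, NCS axial; N3 equatorial, NCS equatorial.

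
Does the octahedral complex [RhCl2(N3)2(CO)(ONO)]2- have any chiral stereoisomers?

yes

In an octahedral complex each vertex has one trans partner and four cis neighbours.
There are 6 geometric isomers: Cl cis, N3 cis (3 arrangements, 2 chiral); Cl cis, N3 trans; Cl trans, N3 cis; Cl trans, N3 trans.
Of these, 2 lack any improper symmetry element and so occur as enantiomeric pairs, giving 6 + 2 = 8 stereoisomers in total.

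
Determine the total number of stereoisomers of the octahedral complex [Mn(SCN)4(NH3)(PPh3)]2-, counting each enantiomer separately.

In an octahedral complex each vertex has one trans partner and four cis neighbours.
The distinct arrangements are (2 in all): NH3 and PPh3 mutually trans; NH3 and PPh3 mutually cis.
Each arrangement has an internal mirror plane or centre of symmetry, so none is chiral.

2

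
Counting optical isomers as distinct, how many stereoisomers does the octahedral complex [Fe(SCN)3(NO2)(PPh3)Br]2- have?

In an octahedral complex each vertex has one trans partner and four cis neighbours.
The distinct arrangements are (4 in all): SCN mer (3 arrangements); SCN fac (chiral).
One of these lacks any improper symmetry element and so occurs as an enantiomeric pair, giving 4 + 1 = 5 stereoisomers in total.

5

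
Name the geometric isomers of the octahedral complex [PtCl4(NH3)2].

cis and trans

In an octahedral complex each vertex has one trans partner and four cis neighbours.
There are 2 geometric isomers: NH3 trans; NH3 cis.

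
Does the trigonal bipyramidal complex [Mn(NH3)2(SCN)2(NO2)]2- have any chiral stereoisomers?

In a trigonal bipyramid the two axial positions differ from the three equatorial ones.
Systematic enumeration (placing each ligand type in turn and discarding arrangements equivalent by rotation or reflection) gives 5 geometric isomers.
One of these lacks any improper symmetry element and so occurs as an enantiomeric pair, giving 5 + 1 = 6 stereoisomers in total.

yes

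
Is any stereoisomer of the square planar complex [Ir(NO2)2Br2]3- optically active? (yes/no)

no

In a square planar complex each vertex has one trans partner and two cis neighbours.
Working through the distinct placements yields 2 geometric isomers: NO2 cis; NO2 trans.
Each arrangement has an internal mirror plane or centre of symmetry, so none is chiral.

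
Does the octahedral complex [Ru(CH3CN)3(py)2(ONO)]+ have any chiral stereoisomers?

no

In an octahedral complex each vertex has one trans partner and four cis neighbours.
Working through the distinct placements yields 3 geometric isomers: CH3CN mer, py trans; CH3CN mer, py cis; CH3CN fac, py cis.
Each arrangement has an internal mirror plane or centre of symmetry, so none is chiral.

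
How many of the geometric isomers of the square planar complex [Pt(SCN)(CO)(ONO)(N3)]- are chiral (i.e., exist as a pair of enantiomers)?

A square has two trans pairs of vertices; adjacent vertices are cis.
Working through the distinct placements yields 3 geometric isomers: (CO/ONO trans, N3/SCN trans); (CO/SCN trans, N3/ONO trans); (CO/N3 trans, ONO/SCN trans).
Each arrangement has an internal mirror plane or centre of symmetry, so none is chiral.

0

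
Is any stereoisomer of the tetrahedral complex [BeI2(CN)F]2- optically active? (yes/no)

no

In a tetrahedral complex all four positions are equivalent and every pair of ligands is adjacent — there is no cis/trans distinction.
Only one geometric arrangement is possible.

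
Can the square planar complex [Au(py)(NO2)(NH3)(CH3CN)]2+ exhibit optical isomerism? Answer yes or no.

no

The distinct arrangements are (3 in all): (CH3CN/NO2 trans, NH3/py trans); (CH3CN/py trans, NH3/NO2 trans); (CH3CN/NH3 trans, NO2/py trans).
Each arrangement has an internal mirror plane or centre of symmetry, so none is chiral.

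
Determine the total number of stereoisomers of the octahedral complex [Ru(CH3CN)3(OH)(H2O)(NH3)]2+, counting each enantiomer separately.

5

An octahedron has six vertices in three trans pairs; every non-trans pair is cis.
The distinct arrangements are (4 in all): CH3CN mer (3 arrangements); CH3CN fac (chiral).
One of these lacks any improper symmetry element and so occurs as an enantiomeric pair, giving 4 + 1 = 5 stereoisomers in total.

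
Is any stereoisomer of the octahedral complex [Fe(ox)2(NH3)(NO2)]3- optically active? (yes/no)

In an octahedral complex each vertex has one trans partner and four cis neighbours.
Each ox is bidentate and must span two cis positions.
Systematic placement gives 2 geometric isomers: NH3 and NO2 mutually trans; NH3 and NO2 mutually cis (chiral).
One of these lacks any improper symmetry element and so occurs as an enantiomeric pair, giving 2 + 1 = 3 stereoisomers in total.

yes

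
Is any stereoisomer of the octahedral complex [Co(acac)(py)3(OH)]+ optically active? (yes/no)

An octahedron has six vertices in three trans pairs; every non-trans pair is cis.
Each acac is bidentate and must span two cis positions.
Working through the distinct placements yields 2 geometric isomers: py mer; py fac.
Each arrangement has an internal mirror plane or centre of symmetry, so none is chiral.

no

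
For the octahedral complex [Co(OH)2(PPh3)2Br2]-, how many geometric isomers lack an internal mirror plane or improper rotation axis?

1

The six octahedral sites form three mutually perpendicular trans pairs.
There are 5 geometric isomers: OH trans, PPh3 trans, Br trans; OH cis, PPh3 cis, Br trans; OH cis, PPh3 trans, Br cis; OH cis, PPh3 cis, Br cis (chiral); OH trans, PPh3 cis, Br cis.
One of these lacks any improper symmetry element and so occurs as an enantiomeric pair, giving 5 + 1 = 6 stereoisomers in total.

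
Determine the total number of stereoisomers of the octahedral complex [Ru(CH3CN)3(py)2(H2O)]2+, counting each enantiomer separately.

3

In an octahedral complex each vertex has one trans partner and four cis neighbours.
Working through the distinct placements yields 3 geometric isomers: CH3CN mer, py trans; CH3CN mer, py cis; CH3CN fac, py cis.
Each arrangement has an internal mirror plane or centre of symmetry, so none is chiral.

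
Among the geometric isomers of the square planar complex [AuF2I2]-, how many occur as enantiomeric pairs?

There are 2 geometric isomers: F cis; F trans.
Each arrangement has an internal mirror plane or centre of symmetry, so none is chiral.

0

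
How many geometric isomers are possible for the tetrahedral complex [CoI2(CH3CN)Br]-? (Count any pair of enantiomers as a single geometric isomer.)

1

All four vertices of a tetrahedron are equivalent and mutually adjacent, so cis/trans isomerism cannot arise.
Only one geometric arrangement is possible.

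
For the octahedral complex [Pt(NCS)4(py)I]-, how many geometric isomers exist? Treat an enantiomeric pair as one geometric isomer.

2

In an octahedral complex each vertex has one trans partner and four cis neighbours.
Systematic placement gives 2 geometric isomers: py and I mutually cis; py and I mutually trans.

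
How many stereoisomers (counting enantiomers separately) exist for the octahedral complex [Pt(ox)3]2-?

2

The six octahedral sites form three mutually perpendicular trans pairs.
Each ox is bidentate and must span two cis positions.
Only one geometric arrangement is possible; it has no improper symmetry element, so it exists as a pair of enantiomers (2 stereoisomers).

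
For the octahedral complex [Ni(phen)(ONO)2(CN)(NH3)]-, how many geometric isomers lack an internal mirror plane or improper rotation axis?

An octahedron has six vertices in three trans pairs; every non-trans pair is cis.
Each phen is bidentate and must span two cis positions.
The distinct arrangements are (4 in all): ONO cis (3 arrangements, 2 chiral); ONO trans.
Of these, 2 lack any improper symmetry element and so occur as enantiomeric pairs, giving 4 + 2 = 6 stereoisomers in total.

2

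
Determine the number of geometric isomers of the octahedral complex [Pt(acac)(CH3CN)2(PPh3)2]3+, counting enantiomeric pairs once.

In an octahedral complex each vertex has one trans partner and four cis neighbours.
Each acac is bidentate and must span two cis positions.
Systematic placement gives 3 geometric isomers: CH3CN trans, PPh3 cis; CH3CN cis, PPh3 cis (chiral); CH3CN cis, PPh3 trans.

3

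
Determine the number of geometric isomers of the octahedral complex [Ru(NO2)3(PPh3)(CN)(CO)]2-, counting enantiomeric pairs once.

4

In an octahedral complex each vertex has one trans partner and four cis neighbours.
The distinct arrangements are (4 in all): NO2 mer (3 arrangements); NO2 fac (chiral).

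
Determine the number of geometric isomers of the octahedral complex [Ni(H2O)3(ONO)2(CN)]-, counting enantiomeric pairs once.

3

In an octahedral complex each vertex has one trans partner and four cis neighbours.
Working through the distinct placements yields 3 geometric isomers: H2O mer, ONO trans; H2O fac, ONO cis; H2O mer, ONO cis.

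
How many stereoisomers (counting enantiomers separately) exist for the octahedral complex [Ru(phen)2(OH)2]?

3

In an octahedral complex each vertex has one trans partner and four cis neighbours.
Each phen is bidentate and must span two cis positions.
The distinct arrangements are (2 in all): OH trans; OH cis (chiral).
One of these lacks any improper symmetry element and so occurs as an enantiomeric pair, giving 2 + 1 = 3 stereoisomers in total.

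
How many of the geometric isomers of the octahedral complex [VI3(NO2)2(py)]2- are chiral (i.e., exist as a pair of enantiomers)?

0

Systematic placement gives 3 geometric isomers: I mer, NO2 cis; I mer, NO2 trans; I fac, NO2 cis.
Each arrangement has an internal mirror plane or centre of symmetry, so none is chiral.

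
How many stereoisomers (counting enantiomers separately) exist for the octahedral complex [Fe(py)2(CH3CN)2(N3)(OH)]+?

The six octahedral sites form three mutually perpendicular trans pairs.
There are 6 geometric isomers: py trans, CH3CN trans; py cis, CH3CN trans; py trans, CH3CN cis; py cis, CH3CN cis (3 arrangements, 2 chiral).
Of these, 2 lack any improper symmetry element and so occur as enantiomeric pairs, giving 6 + 2 = 8 stereoisomers in total.

8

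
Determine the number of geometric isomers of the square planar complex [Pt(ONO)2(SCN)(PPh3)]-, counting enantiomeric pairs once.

2

There are 2 geometric isomers: ONO cis; ONO trans.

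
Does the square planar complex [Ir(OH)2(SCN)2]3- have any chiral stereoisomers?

no

A square has two trans pairs of vertices; adjacent vertices are cis.
There are 2 geometric isomers: OH cis; OH trans.
Each arrangement has an internal mirror plane or centre of symmetry, so none is chiral.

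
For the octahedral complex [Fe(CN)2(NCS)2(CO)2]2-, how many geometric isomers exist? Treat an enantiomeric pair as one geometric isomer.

The six octahedral sites form three mutually perpendicular trans pairs.
Working through the distinct placements yields 5 geometric isomers: CN trans, NCS trans, CO trans; CN trans, NCS cis, CO cis; CN cis, NCS trans, CO cis; CN cis, NCS cis, CO cis (chiral); CN cis, NCS cis, CO trans.

5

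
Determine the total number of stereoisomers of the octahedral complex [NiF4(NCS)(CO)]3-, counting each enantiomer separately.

2

An octahedron has six vertices in three trans pairs; every non-trans pair is cis.
Working through the distinct placements yields 2 geometric isomers: NCS and CO mutually cis; NCS and CO mutually trans.
Each arrangement has an internal mirror plane or centre of symmetry, so none is chiral.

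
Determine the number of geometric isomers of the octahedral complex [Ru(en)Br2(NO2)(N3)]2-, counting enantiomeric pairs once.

4

Each en is bidentate and must span two cis positions.
Working through the distinct placements yields 4 geometric isomers: Br trans; Br cis (3 arrangements, 2 chiral).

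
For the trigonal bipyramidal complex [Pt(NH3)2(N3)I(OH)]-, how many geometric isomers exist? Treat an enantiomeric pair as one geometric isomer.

7

A trigonal bipyramid has two axial and three equatorial sites, which are chemically inequivalent.
Exhaustive case analysis gives 7 geometric isomers.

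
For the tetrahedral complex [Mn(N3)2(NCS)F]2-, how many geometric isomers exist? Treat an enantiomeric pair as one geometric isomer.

1

All four vertices of a tetrahedron are equivalent and mutually adjacent, so cis/trans isomerism cannot arise.
Only one geometric arrangement is possible.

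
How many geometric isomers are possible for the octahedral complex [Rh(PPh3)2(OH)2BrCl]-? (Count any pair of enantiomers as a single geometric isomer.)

6

An octahedron has six vertices in three trans pairs; every non-trans pair is cis.
Systematic placement gives 6 geometric isomers: PPh3 trans, OH trans; PPh3 cis, OH cis (3 arrangements, 2 chiral); PPh3 trans, OH cis; PPh3 cis, OH trans.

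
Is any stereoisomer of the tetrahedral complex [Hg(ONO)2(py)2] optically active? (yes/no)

All four vertices of a tetrahedron are equivalent and mutually adjacent, so cis/trans isomerism cannot arise.
Only one geometric arrangement is possible.

no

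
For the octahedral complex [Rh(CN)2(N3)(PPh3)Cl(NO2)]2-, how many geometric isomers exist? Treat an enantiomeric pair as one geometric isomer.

9

The six octahedral sites form three mutually perpendicular trans pairs.
Placing the ligands in turn and identifying arrangements related by rotation or reflection leaves 9 distinct geometric isomers.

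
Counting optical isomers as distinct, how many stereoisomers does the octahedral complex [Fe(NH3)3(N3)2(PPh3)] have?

3

An octahedron has six vertices in three trans pairs; every non-trans pair is cis.
Working through the distinct placements yields 3 geometric isomers: NH3 mer, N3 trans; NH3 fac, N3 cis; NH3 mer, N3 cis.
Each arrangement has an internal mirror plane or centre of symmetry, so none is chiral.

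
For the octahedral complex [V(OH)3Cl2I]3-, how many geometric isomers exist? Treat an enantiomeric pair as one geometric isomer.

3

In an octahedral complex each vertex has one trans partner and four cis neighbours.
Systematic placement gives 3 geometric isomers: OH mer, Cl trans; OH mer, Cl cis; OH fac, Cl cis.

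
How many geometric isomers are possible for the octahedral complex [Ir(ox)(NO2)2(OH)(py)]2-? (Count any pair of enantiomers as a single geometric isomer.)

4

Each ox is bidentate and must span two cis positions.
The distinct arrangements are (4 in all): NO2 trans; NO2 cis (3 arrangements, 2 chiral).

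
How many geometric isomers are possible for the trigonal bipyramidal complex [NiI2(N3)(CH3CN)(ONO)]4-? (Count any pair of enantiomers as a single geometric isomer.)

7

A trigonal bipyramid has two axial and three equatorial sites, which are chemically inequivalent.
Systematic enumeration (placing each ligand type in turn and discarding arrangements equivalent by rotation or reflection) gives 7 geometric isomers.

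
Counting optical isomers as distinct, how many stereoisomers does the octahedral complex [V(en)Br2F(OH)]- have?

6

An octahedron has six vertices in three trans pairs; every non-trans pair is cis.
Each en is bidentate and must span two cis positions.
Systematic placement gives 4 geometric isomers: Br trans; Br cis (3 arrangements, 2 chiral).
Of these, 2 lack any improper symmetry element and so occur as enantiomeric pairs, giving 4 + 2 = 6 stereoisomers in total.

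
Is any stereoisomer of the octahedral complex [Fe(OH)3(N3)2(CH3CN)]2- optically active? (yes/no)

no

An octahedron has six vertices in three trans pairs; every non-trans pair is cis.
The distinct arrangements are (3 in all): OH mer, N3 cis; OH mer, N3 trans; OH fac, N3 cis.
Each arrangement has an internal mirror plane or centre of symmetry, so none is chiral.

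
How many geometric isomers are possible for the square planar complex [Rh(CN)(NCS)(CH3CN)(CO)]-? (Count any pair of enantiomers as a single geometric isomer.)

3

A square has two trans pairs of vertices; adjacent vertices are cis.
The distinct arrangements are (3 in all): (CH3CN/CO trans, CN/NCS trans); (CH3CN/NCS trans, CN/CO trans); (CH3CN/CN trans, CO/NCS trans).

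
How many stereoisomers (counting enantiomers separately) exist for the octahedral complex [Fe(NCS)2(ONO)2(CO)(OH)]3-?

In an octahedral complex each vertex has one trans partner and four cis neighbours.
There are 6 geometric isomers: NCS cis, ONO trans; NCS cis, ONO cis (3 arrangements, 2 chiral); NCS trans, ONO trans; NCS trans, ONO cis.
Of these, 2 lack any improper symmetry element and so occur as enantiomeric pairs, giving 6 + 2 = 8 stereoisomers in total.

8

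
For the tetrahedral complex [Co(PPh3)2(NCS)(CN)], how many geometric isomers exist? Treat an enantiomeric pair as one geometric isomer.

1

All four vertices of a tetrahedron are equivalent and mutually adjacent, so cis/trans isomerism cannot arise.
Only one geometric arrangement is possible.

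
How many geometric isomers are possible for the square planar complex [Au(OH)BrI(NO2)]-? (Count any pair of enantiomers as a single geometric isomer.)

3

In a square planar complex each vertex has one trans partner and two cis neighbours.
Working through the distinct placements yields 3 geometric isomers: (Br/NO2 trans, I/OH trans); (Br/OH trans, I/NO2 trans); (Br/I trans, NO2/OH trans).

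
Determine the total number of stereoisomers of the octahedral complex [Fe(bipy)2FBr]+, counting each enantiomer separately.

3

The six octahedral sites form three mutually perpendicular trans pairs.
Each bipy is bidentate and must span two cis positions.
The distinct arrangements are (2 in all): F and Br mutually trans; F and Br mutually cis (chiral).
One of these lacks any improper symmetry element and so occurs as an enantiomeric pair, giving 2 + 1 = 3 stereoisomers in total.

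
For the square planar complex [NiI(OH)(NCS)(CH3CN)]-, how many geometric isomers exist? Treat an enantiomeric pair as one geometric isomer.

In a square planar complex each vertex has one trans partner and two cis neighbours.
There are 3 geometric isomers: (CH3CN/NCS trans, I/OH trans); (CH3CN/OH trans, I/NCS trans); (CH3CN/I trans, NCS/OH trans).

3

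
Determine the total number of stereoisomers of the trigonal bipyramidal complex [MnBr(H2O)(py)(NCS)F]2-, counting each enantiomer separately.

Systematic enumeration (placing each ligand type in turn and discarding arrangements equivalent by rotation or reflection) gives 10 geometric isomers.
Of these, 10 lack any improper symmetry element and so occur as enantiomeric pairs, giving 10 + 10 = 20 stereoisomers in total.

20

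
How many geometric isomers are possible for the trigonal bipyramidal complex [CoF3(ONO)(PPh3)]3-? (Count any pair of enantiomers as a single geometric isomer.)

4

A trigonal bipyramid has two axial and three equatorial sites, which are chemically inequivalent.
There are 4 geometric isomers: ONO equatorial, PPh3 equatorial; ONO axial, PPh3 equatorial; ONO equatorial, PPh3 axial; ONO axial, PPh3 axial.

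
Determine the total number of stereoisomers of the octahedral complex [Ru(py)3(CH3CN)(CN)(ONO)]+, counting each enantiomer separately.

5

In an octahedral complex each vertex has one trans partner and four cis neighbours.
Working through the distinct placements yields 4 geometric isomers: py mer (3 arrangements); py fac (chiral).
One of these lacks any improper symmetry element and so occurs as an enantiomeric pair, giving 4 + 1 = 5 stereoisomers in total.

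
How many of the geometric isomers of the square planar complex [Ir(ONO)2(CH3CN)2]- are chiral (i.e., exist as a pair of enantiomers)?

0

The distinct arrangements are (2 in all): ONO cis; ONO trans.
Each arrangement has an internal mirror plane or centre of symmetry, so none is chiral.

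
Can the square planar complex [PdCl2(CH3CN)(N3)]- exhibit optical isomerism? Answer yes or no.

A square has two trans pairs of vertices; adjacent vertices are cis.
The distinct arrangements are (2 in all): Cl cis; Cl trans.
Each arrangement has an internal mirror plane or centre of symmetry, so none is chiral.

no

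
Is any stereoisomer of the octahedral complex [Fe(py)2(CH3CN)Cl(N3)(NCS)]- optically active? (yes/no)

In an octahedral complex each vertex has one trans partner and four cis neighbours.
Systematic enumeration (placing each ligand type in turn and discarding arrangements equivalent by rotation or reflection) gives 9 geometric isomers.
Of these, 6 lack any improper symmetry element and so occur as enantiomeric pairs, giving 9 + 6 = 15 stereoisomers in total.

yes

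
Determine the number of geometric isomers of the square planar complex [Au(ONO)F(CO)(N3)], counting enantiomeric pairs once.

A square has two trans pairs of vertices; adjacent vertices are cis.
Working through the distinct placements yields 3 geometric isomers: (CO/N3 trans, F/ONO trans); (CO/ONO trans, F/N3 trans); (CO/F trans, N3/ONO trans).

3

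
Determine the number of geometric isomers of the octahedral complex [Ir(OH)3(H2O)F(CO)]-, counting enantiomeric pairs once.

4

An octahedron has six vertices in three trans pairs; every non-trans pair is cis.
There are 4 geometric isomers: OH mer (3 arrangements); OH fac (chiral).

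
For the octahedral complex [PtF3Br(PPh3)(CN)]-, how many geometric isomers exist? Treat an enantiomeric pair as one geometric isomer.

4

An octahedron has six vertices in three trans pairs; every non-trans pair is cis.
Systematic placement gives 4 geometric isomers: F mer (3 arrangements); F fac (chiral).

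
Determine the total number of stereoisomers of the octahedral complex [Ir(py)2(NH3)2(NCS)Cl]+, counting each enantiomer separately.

In an octahedral complex each vertex has one trans partner and four cis neighbours.
There are 6 geometric isomers: py trans, NH3 trans; py cis, NH3 cis (3 arrangements, 2 chiral); py trans, NH3 cis; py cis, NH3 trans.
Of these, 2 lack any improper symmetry element and so occur as enantiomeric pairs, giving 6 + 2 = 8 stereoisomers in total.

8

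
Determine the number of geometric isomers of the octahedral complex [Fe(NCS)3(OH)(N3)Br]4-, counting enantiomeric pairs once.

4

The six octahedral sites form three mutually perpendicular trans pairs.
Systematic placement gives 4 geometric isomers: NCS mer (3 arrangements); NCS fac (chiral).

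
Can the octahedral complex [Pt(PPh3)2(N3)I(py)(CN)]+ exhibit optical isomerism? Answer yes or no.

An octahedron has six vertices in three trans pairs; every non-trans pair is cis.
Systematic enumeration (placing each ligand type in turn and discarding arrangements equivalent by rotation or reflection) gives 9 geometric isomers.
Of these, 6 lack any improper symmetry element and so occur as enantiomeric pairs, giving 9 + 6 = 15 stereoisomers in total.

yes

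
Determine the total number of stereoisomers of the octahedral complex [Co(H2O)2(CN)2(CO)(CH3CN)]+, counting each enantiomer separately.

An octahedron has six vertices in three trans pairs; every non-trans pair is cis.
Working through the distinct placements yields 6 geometric isomers: H2O trans, CN cis; H2O cis, CN cis (3 arrangements, 2 chiral); H2O trans, CN trans; H2O cis, CN trans.
Of these, 2 lack any improper symmetry element and so occur as enantiomeric pairs, giving 6 + 2 = 8 stereoisomers in total.

8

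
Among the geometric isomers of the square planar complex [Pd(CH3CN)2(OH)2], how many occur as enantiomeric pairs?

A square has two trans pairs of vertices; adjacent vertices are cis.
There are 2 geometric isomers: CH3CN cis; CH3CN trans.
Each arrangement has an internal mirror plane or centre of symmetry, so none is chiral.

0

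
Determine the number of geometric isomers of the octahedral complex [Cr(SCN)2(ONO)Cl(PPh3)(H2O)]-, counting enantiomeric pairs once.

In an octahedral complex each vertex has one trans partner and four cis neighbours.
Exhaustive case analysis gives 9 geometric isomers.

9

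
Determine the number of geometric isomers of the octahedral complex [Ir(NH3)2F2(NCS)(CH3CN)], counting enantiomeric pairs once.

6

In an octahedral complex each vertex has one trans partner and four cis neighbours.
There are 6 geometric isomers: NH3 trans, F cis; NH3 cis, F cis (3 arrangements, 2 chiral); NH3 trans, F trans; NH3 cis, F trans.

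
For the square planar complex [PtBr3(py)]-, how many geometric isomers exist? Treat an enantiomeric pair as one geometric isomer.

Only one geometric arrangement is possible.

1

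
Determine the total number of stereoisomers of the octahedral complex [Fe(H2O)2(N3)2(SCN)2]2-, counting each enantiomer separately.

6

Working through the distinct placements yields 5 geometric isomers: H2O trans, N3 trans, SCN trans; H2O trans, N3 cis, SCN cis; H2O cis, N3 cis, SCN trans; H2O cis, N3 cis, SCN cis (chiral); H2O cis, N3 trans, SCN cis.
One of these lacks any improper symmetry element and so occurs as an enantiomeric pair, giving 5 + 1 = 6 stereoisomers in total.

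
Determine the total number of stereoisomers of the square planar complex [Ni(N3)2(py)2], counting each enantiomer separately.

A square has two trans pairs of vertices; adjacent vertices are cis.
There are 2 geometric isomers: N3 cis; N3 trans.
Each arrangement has an internal mirror plane or centre of symmetry, so none is chiral.

2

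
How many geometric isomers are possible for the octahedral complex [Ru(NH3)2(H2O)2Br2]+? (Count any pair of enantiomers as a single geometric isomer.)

5

An octahedron has six vertices in three trans pairs; every non-trans pair is cis.
The distinct arrangements are (5 in all): NH3 trans, H2O trans, Br trans; NH3 cis, H2O cis, Br trans; NH3 trans, H2O cis, Br cis; NH3 cis, H2O cis, Br cis (chiral); NH3 cis, H2O trans, Br cis.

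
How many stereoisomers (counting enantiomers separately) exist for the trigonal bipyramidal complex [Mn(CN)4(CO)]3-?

A trigonal bipyramid has two axial and three equatorial sites, which are chemically inequivalent.
Working through the distinct placements yields 2 geometric isomers: CO equatorial; CO axial.
Each arrangement has an internal mirror plane or centre of symmetry, so none is chiral.

2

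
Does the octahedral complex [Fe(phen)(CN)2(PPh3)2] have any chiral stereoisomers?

Each phen is bidentate and must span two cis positions.
There are 3 geometric isomers: CN trans, PPh3 cis; CN cis, PPh3 cis (chiral); CN cis, PPh3 trans.
One of these lacks any improper symmetry element and so occurs as an enantiomeric pair, giving 3 + 1 = 4 stereoisomers in total.

yes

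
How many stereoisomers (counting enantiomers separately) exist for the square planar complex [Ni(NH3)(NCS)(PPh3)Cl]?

3

In a square planar complex each vertex has one trans partner and two cis neighbours.
The distinct arrangements are (3 in all): (Cl/NH3 trans, NCS/PPh3 trans); (Cl/PPh3 trans, NCS/NH3 trans); (Cl/NCS trans, NH3/PPh3 trans).
Each arrangement has an internal mirror plane or centre of symmetry, so none is chiral.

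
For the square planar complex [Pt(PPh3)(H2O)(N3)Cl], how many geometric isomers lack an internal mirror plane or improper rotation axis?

A square has two trans pairs of vertices; adjacent vertices are cis.
The distinct arrangements are (3 in all): (Cl/N3 trans, H2O/PPh3 trans); (Cl/PPh3 trans, H2O/N3 trans); (Cl/H2O trans, N3/PPh3 trans).
Each arrangement has an internal mirror plane or centre of symmetry, so none is chiral.

0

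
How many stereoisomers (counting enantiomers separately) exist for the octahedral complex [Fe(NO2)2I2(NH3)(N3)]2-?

8

The six octahedral sites form three mutually perpendicular trans pairs.
Working through the distinct placements yields 6 geometric isomers: NO2 trans, I trans; NO2 cis, I trans; NO2 trans, I cis; NO2 cis, I cis (3 arrangements, 2 chiral).
Of these, 2 lack any improper symmetry element and so occur as enantiomeric pairs, giving 6 + 2 = 8 stereoisomers in total.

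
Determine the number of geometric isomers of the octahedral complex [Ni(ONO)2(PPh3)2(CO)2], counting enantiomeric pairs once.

The six octahedral sites form three mutually perpendicular trans pairs.
Systematic placement gives 5 geometric isomers: ONO trans, PPh3 trans, CO trans; ONO cis, PPh3 cis, CO trans; ONO cis, PPh3 trans, CO cis; ONO cis, PPh3 cis, CO cis (chiral); ONO trans, PPh3 cis, CO cis.

5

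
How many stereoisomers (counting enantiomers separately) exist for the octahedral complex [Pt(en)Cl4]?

1

The six octahedral sites form three mutually perpendicular trans pairs.
Each en is bidentate and must span two cis positions.
Only one geometric arrangement is possible.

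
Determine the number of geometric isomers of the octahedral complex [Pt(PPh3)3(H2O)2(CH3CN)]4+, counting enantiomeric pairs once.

An octahedron has six vertices in three trans pairs; every non-trans pair is cis.
There are 3 geometric isomers: PPh3 mer, H2O cis; PPh3 mer, H2O trans; PPh3 fac, H2O cis.

3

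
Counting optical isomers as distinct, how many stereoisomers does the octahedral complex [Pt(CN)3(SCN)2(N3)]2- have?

3

The six octahedral sites form three mutually perpendicular trans pairs.
Systematic placement gives 3 geometric isomers: CN mer, SCN trans; CN mer, SCN cis; CN fac, SCN cis.
Each arrangement has an internal mirror plane or centre of symmetry, so none is chiral.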